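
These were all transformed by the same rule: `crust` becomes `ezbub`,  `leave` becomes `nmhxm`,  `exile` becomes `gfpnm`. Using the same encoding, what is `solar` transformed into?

It's a Vigenère-style cipher with numeric key [2,8,7]: position i shifts by key[i mod 3].
Applying it to solar: s+2=u, o+8=w, l+7=s, a+2=c, r+8=z.

uwscz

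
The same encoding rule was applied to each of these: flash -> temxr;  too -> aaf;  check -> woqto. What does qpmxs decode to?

Read the word backwards and shift each letter +12.
Decoding qpmxs: shift back: q−12=e, p−12=d, m−12=a, x−12=l, s−12=g → edalg; then reverse → glade.

glade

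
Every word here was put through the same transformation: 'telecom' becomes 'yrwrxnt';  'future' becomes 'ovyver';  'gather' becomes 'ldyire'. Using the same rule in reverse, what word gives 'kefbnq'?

Each letter's alphabet position (a=0..z=25) is mapped through 23·x+3 mod 26 — an affine cipher.
Decoding kefbnq: k(10)→17·(10−3)≡15=p; e(4)→17·(4−3)≡17=r; f(5)→17·(5−3)≡8=i; b(1)→17·(1−3)≡18=s; n(13)→17·(13−3)≡14=o; q(16)→17·(16−3)≡13=n (all mod 26).

prison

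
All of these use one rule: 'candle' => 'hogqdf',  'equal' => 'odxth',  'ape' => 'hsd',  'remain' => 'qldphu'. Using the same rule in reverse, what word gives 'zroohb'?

yellow

The output letters match the input read backwards, each shifted +3: candle reversed is eldnac. Two steps: reverse the string, then apply a Caesar shift of +3.
Decoding zroohb: shift back: z−3=w, r−3=o, o−3=l, o−3=l, h−3=e, b−3=y → wolley; then reverse → yellow.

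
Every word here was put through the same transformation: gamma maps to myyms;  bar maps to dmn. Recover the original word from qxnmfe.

stable

The output letters match the input read backwards, each shifted +12: gamma reversed is ammag. The word is reversed, then every letter is shifted forward by 12.
Reversing it on qxnmfe: shift back: q−12=e, x−12=l, n−12=b, m−12=a, f−12=t, e−12=s → elbats; then reverse → stable.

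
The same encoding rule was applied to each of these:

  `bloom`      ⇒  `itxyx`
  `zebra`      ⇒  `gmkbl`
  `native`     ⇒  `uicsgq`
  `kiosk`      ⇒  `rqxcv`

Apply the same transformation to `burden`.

In bloom: b→i is +7, l→t is +8, o→x is +9, o→y is +10 — the shift increases by 1 each position. Each letter shifts forward by (position + 7), i.e. 7, 8, 9, … — the shift grows by one for each successive letter.
For burden: b+7=i, u+8=c, r+9=a, d+10=n, e+11=p, n+12=z.

icanpz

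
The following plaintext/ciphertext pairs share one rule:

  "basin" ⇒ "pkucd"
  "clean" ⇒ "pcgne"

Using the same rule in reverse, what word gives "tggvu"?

steer

Read the word backwards and shift each letter +2.
Undoing it on tggvu: shift back: t−2=r, g−2=e, g−2=e, v−2=t, u−2=s → reets; then reverse → steer.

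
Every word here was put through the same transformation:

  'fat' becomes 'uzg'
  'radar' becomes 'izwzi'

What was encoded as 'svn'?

hem

Each pair mirrors across the alphabet (f↔u, a↔z, t↔g): positions sum to 25. This is the alphabet-reversal cipher (Atbash): a becomes z, b becomes y, etc.
Undoing it on svn: s↔h, v↔e, n↔m.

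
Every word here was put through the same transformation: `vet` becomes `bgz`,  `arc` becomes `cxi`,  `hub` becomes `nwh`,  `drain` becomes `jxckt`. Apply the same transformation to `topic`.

zqvki

The shift depends on letter class: consonant v→b is +6, but vowel e→g is +2. The rule splits by letter class: vowels +2, consonants +6.
For topic: t(cons)+6=z, o(vowel)+2=q, p(cons)+6=v, i(vowel)+2=k, c(cons)+6=i.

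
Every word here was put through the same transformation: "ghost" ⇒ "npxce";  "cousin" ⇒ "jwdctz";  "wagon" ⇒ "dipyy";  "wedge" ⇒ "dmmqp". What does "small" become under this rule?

In ghost: g→n is +7, h→p is +8, o→x is +9, s→c is +10 — the shift increases by 1 each position. The shift increases by 1 at each position, starting from +7: 7, 8, 9, ….
Applying it to small: s+7=z, m+8=u, a+9=j, l+10=v, l+11=w.

zujvw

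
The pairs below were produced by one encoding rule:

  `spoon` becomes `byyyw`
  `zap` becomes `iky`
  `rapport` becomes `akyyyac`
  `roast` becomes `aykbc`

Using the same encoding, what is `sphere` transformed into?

byqoao

The shift depends on letter class: consonant s→b is +9, but vowel o→y is +10. Vowels shift forward by 10 and consonants shift forward by 9.
On sphere: s(cons)+9=b, p(cons)+9=y, h(cons)+9=q, e(vowel)+10=o, r(cons)+9=a, e(vowel)+10=o.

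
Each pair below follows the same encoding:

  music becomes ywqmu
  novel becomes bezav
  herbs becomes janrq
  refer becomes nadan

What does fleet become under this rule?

Treating letters as 0–25, the rule is x ↦ 3x + 14 (mod 26).
Applying it to fleet: f(5)→3·5+14≡3=d; l(11)→3·11+14≡21=v; e(4)→3·4+14≡0=a; e(4)→3·4+14≡0=a; t(19)→3·19+14≡19=t (all mod 26).

dvaat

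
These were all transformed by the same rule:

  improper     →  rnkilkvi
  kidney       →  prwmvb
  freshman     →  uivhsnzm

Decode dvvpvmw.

weekend

Each pair mirrors across the alphabet (i↔r, m↔n, p↔k): positions sum to 25. Each letter is replaced by its mirror in the alphabet: a↔z, b↔y, c↔x, and so on (the Atbash cipher).
Decoding dvvpvmw: d↔w, v↔e, v↔e, p↔k, v↔e, m↔n, w↔d.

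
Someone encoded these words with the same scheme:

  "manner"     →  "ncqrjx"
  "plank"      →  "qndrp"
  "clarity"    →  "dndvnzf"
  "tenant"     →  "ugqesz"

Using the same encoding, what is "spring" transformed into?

In manner: m→n is +1, a→c is +2, n→q is +3, n→r is +4 — the shift increases by 1 each position. Each letter shifts forward by (position + 1), i.e. 1, 2, 3, … — the shift grows by one for each successive letter.
On spring: s+1=t, p+2=r, r+3=u, i+4=m, n+5=s, g+6=m.

trumsm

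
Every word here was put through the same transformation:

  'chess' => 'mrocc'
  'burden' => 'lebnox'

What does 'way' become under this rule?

Every letter moves 10 places later in the alphabet, wrapping around z→a.
Applying it to way: w+10=g, a+10=k, y+10=i.

gki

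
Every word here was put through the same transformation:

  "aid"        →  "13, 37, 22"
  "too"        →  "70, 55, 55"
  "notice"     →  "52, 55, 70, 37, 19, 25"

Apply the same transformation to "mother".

With a=1..z=26, the number is 3·pos + 10.
Applying it to mother: m=13→49, o=15→55, t=20→70, h=8→34, e=5→25, r=18→64.

49, 55, 70, 34, 25, 64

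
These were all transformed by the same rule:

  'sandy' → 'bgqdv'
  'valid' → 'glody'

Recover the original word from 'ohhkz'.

Read the word backwards and shift each letter +3.
Undoing it on ohhkz: shift back: o−3=l, h−3=e, h−3=e, k−3=h, z−3=w → leehw; then reverse → wheel.

wheel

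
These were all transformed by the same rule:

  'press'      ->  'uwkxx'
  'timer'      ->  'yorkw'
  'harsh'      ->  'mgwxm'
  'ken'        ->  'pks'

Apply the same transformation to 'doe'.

iuk

Vowels shift forward by 6 and consonants shift forward by 5.
On doe: d(cons)+5=i, o(vowel)+6=u, e(vowel)+6=k.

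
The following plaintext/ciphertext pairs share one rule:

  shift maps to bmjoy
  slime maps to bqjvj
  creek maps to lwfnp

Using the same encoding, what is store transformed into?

bypaj

Shifts by position in shift: pos 0: s→b (+9), pos 1: h→m (+5), pos 2: i→j (+1), pos 3: f→o (+9), pos 4: t→y (+5) — repeating every 3. It's a Vigenère-style cipher with numeric key [9,5,1]: position i shifts by key[i mod 3].
On store: s+9=b, t+5=y, o+1=p, r+9=a, e+5=j.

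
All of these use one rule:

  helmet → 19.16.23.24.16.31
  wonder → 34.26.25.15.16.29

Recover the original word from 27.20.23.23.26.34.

pillow

h is letter #8 and maps to 19: an offset of 11. Letters become their 1-based position plus 11 (so a→12, b→13, …).
Decoding 27.20.23.23.26.34: 27→(27−11)÷1=16=p, 20→(20−11)÷1=9=i, 23→(23−11)÷1=12=l, 23→(23−11)÷1=12=l, 26→(26−11)÷1=15=o, 34→(34−11)÷1=23=w.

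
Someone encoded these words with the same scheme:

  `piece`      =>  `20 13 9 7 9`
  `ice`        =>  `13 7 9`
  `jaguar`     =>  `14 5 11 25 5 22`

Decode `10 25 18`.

p is letter #16 and maps to 20: an offset of 4. The number is (letter's place in the alphabet, a=1) + 4.
Reversing it on 10 25 18: 10→(10−4)÷1=6=f, 25→(25−4)÷1=21=u, 18→(18−4)÷1=14=n.

fun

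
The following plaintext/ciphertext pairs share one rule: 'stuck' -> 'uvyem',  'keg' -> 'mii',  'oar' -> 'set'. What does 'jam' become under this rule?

The shift depends on letter class: consonant s→u is +2, but vowel u→y is +4. Two shifts are in play — +4 for a/e/i/o/u, +2 for every other letter.
For jam: j(cons)+2=l, a(vowel)+4=e, m(cons)+2=o.

leo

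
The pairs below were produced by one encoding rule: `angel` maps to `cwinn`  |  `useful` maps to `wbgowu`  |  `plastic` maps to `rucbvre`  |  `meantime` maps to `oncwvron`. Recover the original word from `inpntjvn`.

generate

Shifts by position in angel: pos 0: a→c (+2), pos 1: n→w (+9), pos 2: g→i (+2), pos 3: e→n (+9) — repeating every 2. It's a Vigenère-style cipher with numeric key [2,9]: position i shifts by key[i mod 2].
Reversing it on inpntjvn: i−2=g, n−9=e, p−2=n, n−9=e, t−2=r, j−9=a, v−2=t, n−9=e.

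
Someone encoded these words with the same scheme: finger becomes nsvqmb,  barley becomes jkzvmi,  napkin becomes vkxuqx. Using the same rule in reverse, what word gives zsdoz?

river

Shifts by position in finger: pos 0: f→n (+8), pos 1: i→s (+10), pos 2: n→v (+8), pos 3: g→q (+10) — repeating every 2. It's a Vigenère-style cipher with numeric key [8,10]: position i shifts by key[i mod 2].
Reversing it on zsdoz: z−8=r, s−10=i, d−8=v, o−10=e, z−8=r.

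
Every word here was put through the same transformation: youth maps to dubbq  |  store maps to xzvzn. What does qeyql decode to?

In youth: y→d is +5, o→u is +6, u→b is +7, t→b is +8 — the shift increases by 1 each position. Letter i (0-indexed) is shifted by i+5, so successive shifts are 5, 6, 7, ….
Decoding qeyql: q−5=l, e−6=y, y−7=r, q−8=i, l−9=c.

lyric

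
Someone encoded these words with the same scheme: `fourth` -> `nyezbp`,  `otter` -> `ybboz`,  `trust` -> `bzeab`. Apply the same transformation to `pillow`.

The shift depends on letter class: consonant f→n is +8, but vowel o→y is +10. The rule splits by letter class: vowels +10, consonants +8.
For pillow: p(cons)+8=x, i(vowel)+10=s, l(cons)+8=t, l(cons)+8=t, o(vowel)+10=y, w(cons)+8=e.

xsttye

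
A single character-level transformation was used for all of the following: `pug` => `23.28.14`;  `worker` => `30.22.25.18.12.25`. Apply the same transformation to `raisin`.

25.8.16.26.16.21

p is letter #16 and maps to 23: an offset of 7. The number is (letter's place in the alphabet, a=1) + 7.
Applying it to raisin: r=18→25, a=1→8, i=9→16, s=19→26, i=9→16, n=14→21.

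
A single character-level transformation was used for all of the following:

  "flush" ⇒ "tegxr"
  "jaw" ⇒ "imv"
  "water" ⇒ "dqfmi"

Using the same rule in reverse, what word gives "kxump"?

daily

The output letters match the input read backwards, each shifted +12: flush reversed is hsulf. Two steps: reverse the string, then apply a Caesar shift of +12.
Reversing it on kxump: shift back: k−12=y, x−12=l, u−12=i, m−12=a, p−12=d → yliad; then reverse → daily.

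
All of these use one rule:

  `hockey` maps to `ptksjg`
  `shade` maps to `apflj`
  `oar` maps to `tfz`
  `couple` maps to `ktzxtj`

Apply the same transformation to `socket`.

atksjb

The shift depends on letter class: consonant h→p is +8, but vowel o→t is +5. Two shifts are in play — +5 for a/e/i/o/u, +8 for every other letter.
For socket: s(cons)+8=a, o(vowel)+5=t, c(cons)+8=k, k(cons)+8=s, e(vowel)+5=j, t(cons)+8=b.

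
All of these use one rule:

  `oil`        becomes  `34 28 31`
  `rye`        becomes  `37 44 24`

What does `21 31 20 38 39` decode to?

blast

o is letter #15 and maps to 34: an offset of 19. The number is (letter's place in the alphabet, a=1) + 19.
Reversing it on 21 31 20 38 39: 21→(21−19)÷1=2=b, 31→(31−19)÷1=12=l, 20→(20−19)÷1=1=a, 38→(38−19)÷1=19=s, 39→(39−19)÷1=20=t.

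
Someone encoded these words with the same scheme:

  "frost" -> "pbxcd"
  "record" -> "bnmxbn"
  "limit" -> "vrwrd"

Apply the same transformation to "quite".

The shift depends on letter class: consonant f→p is +10, but vowel o→x is +9. Vowels shift forward by 9 and consonants shift forward by 10.
For quite: q(cons)+10=a, u(vowel)+9=d, i(vowel)+9=r, t(cons)+10=d, e(vowel)+9=n.

adrdn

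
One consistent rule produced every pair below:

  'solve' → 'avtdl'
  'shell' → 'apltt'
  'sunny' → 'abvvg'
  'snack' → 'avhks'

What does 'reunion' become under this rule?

zlbvpvv

Vowels shift forward by 7 and consonants shift forward by 8.
For reunion: r(cons)+8=z, e(vowel)+7=l, u(vowel)+7=b, n(cons)+8=v, i(vowel)+7=p, o(vowel)+7=v, n(cons)+8=v.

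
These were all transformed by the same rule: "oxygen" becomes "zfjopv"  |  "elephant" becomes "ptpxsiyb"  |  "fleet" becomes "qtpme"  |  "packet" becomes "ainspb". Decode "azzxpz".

Shifts by position in oxygen: pos 0: o→z (+11), pos 1: x→f (+8), pos 2: y→j (+11), pos 3: g→o (+8) — repeating every 2. A repeating key of period 2 is used — shifts +11, +8 over and over.
Undoing it on azzxpz: a−11=p, z−8=r, z−11=o, x−8=p, p−11=e, z−8=r.

proper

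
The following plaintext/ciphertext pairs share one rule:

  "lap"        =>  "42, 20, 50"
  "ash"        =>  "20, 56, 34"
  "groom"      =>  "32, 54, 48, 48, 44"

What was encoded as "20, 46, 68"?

any

l(#12)→42 and a(#1)→20: differences scale by 2, so n = 2·pos + 18. Each letter becomes 2×(its alphabet position, a=1..z=26) + 18.
Undoing it on 20, 46, 68: 20→(20−18)÷2=1=a, 46→(46−18)÷2=14=n, 68→(68−18)÷2=25=y.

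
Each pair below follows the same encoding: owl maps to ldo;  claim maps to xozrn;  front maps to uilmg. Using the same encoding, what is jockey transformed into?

Each pair mirrors across the alphabet (o↔l, w↔d, l↔o): positions sum to 25. Each letter is replaced by its mirror in the alphabet: a↔z, b↔y, c↔x, and so on (the Atbash cipher).
On jockey: j↔q, o↔l, c↔x, k↔p, e↔v, y↔b.

qlxpvb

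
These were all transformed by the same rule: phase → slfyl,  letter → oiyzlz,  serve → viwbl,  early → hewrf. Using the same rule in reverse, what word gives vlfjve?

In phase: p→s is +3, h→l is +4, a→f is +5, s→y is +6 — the shift increases by 1 each position. The shift increases by 1 at each position, starting from +3: 3, 4, 5, ….
Reversing it on vlfjve: v−3=s, l−4=h, f−5=a, j−6=d, v−7=o, e−8=w.

shadow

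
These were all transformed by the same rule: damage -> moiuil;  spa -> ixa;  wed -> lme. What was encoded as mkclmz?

reduce

The output letters match the input read backwards, each shifted +8: damage reversed is egamad. Read the word backwards and shift each letter +8.
Reversing it on mkclmz: shift back: m−8=e, k−8=c, c−8=u, l−8=d, m−8=e, z−8=r → ecuder; then reverse → reduce.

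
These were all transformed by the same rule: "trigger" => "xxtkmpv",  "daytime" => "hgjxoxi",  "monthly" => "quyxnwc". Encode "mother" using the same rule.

Shifts by position in trigger: pos 0: t→x (+4), pos 1: r→x (+6), pos 2: i→t (+11), pos 3: g→k (+4), pos 4: g→m (+6), pos 5: e→p (+11) — repeating every 3. A repeating key of period 3 is used — shifts +4, +6, +11 over and over.
Applying it to mother: m+4=q, o+6=u, t+11=e, h+4=l, e+6=k, r+11=c.

quelkc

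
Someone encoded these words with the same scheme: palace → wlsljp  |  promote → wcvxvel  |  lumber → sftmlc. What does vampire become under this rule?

cltapcl

Shifts by position in palace: pos 0: p→w (+7), pos 1: a→l (+11), pos 2: l→s (+7), pos 3: a→l (+11) — repeating every 2. It's a Vigenère-style cipher with numeric key [7,11]: position i shifts by key[i mod 2].
Applying it to vampire: v+7=c, a+11=l, m+7=t, p+11=a, i+7=p, r+11=c, e+7=l.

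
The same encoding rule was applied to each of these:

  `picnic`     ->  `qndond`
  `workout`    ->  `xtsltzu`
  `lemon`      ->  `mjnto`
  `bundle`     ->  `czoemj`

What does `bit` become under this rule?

cnu

The shift depends on letter class: consonant p→q is +1, but vowel i→n is +5. The rule splits by letter class: vowels +5, consonants +1.
For bit: b(cons)+1=c, i(vowel)+5=n, t(cons)+1=u.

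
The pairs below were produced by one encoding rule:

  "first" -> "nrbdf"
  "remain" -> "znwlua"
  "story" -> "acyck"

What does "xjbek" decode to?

In first: f→n is +8, i→r is +9, r→b is +10, s→d is +11 — the shift increases by 1 each position. The shift increases by 1 at each position, starting from +8: 8, 9, 10, ….
Decoding xjbek: x−8=p, j−9=a, b−10=r, e−11=t, k−12=y.

party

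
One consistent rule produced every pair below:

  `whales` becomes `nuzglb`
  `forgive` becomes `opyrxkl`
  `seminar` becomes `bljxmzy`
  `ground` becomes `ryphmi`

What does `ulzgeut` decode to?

healthy

w(22)→n(13) and h(7)→u(20) fit y≡3x+25 (mod 26); the inverse of 3 mod 26 is 9. Treating letters as 0–25, the rule is x ↦ 3x + 25 (mod 26).
Decoding ulzgeut: u(20)→9·(20−25)≡7=h; l(11)→9·(11−25)≡4=e; z(25)→9·(25−25)≡0=a; g(6)→9·(6−25)≡11=l; e(4)→9·(4−25)≡19=t; u(20)→9·(20−25)≡7=h; t(19)→9·(19−25)≡24=y (all mod 26).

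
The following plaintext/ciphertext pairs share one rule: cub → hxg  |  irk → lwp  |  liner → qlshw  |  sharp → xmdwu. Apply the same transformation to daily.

idlqd

The shift depends on letter class: consonant c→h is +5, but vowel u→x is +3. Two shifts are in play — +3 for a/e/i/o/u, +5 for every other letter.
Applying it to daily: d(cons)+5=i, a(vowel)+3=d, i(vowel)+3=l, l(cons)+5=q, y(cons)+5=d.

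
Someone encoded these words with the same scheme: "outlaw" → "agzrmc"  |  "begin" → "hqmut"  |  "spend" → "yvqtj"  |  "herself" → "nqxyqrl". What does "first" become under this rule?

luxyz

Two shifts are in play — +12 for a/e/i/o/u, +6 for every other letter.
Applying it to first: f(cons)+6=l, i(vowel)+12=u, r(cons)+6=x, s(cons)+6=y, t(cons)+6=z.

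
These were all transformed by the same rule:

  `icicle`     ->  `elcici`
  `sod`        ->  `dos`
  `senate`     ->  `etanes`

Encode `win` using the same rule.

The output letters match the input read backwards: icicle reversed is elcici. It's just the letters in reverse order.
Applying it to win: reverse → niw.

niw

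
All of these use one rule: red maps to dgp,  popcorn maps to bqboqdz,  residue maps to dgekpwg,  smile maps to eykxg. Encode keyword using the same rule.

The shift depends on letter class: consonant r→d is +12, but vowel e→g is +2. Vowels shift forward by 2 and consonants shift forward by 12.
Applying it to keyword: k(cons)+12=w, e(vowel)+2=g, y(cons)+12=k, w(cons)+12=i, o(vowel)+2=q, r(cons)+12=d, d(cons)+12=p.

wgkiqdp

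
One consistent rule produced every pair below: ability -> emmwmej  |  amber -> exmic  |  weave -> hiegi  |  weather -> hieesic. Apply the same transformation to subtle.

The shift depends on letter class: consonant b→m is +11, but vowel a→e is +4. Vowels shift forward by 4 and consonants shift forward by 11.
Applying it to subtle: s(cons)+11=d, u(vowel)+4=y, b(cons)+11=m, t(cons)+11=e, l(cons)+11=w, e(vowel)+4=i.

dymewi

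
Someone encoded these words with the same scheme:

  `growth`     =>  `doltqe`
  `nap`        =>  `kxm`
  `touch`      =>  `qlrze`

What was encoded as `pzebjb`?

Compare letters: g→d is +23, r→o is +23, o→l is +23 — a constant shift. Each letter is shifted forward by 23 in the alphabet (a Caesar shift of +23).
Decoding pzebjb: p−23=s, z−23=c, e−23=h, b−23=e, j−23=m, b−23=e.

scheme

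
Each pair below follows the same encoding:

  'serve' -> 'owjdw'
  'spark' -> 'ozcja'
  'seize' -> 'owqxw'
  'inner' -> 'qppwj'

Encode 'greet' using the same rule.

s(18)→o(14) and e(4)→w(22) fit y≡5x+2 (mod 26); the inverse of 5 mod 26 is 21. Each letter's alphabet position (a=0..z=25) is mapped through 5·x+2 mod 26 — an affine cipher.
For greet: g(6)→5·6+2≡6=g; r(17)→5·17+2≡9=j; e(4)→5·4+2≡22=w; e(4)→5·4+2≡22=w; t(19)→5·19+2≡19=t (all mod 26).

gjwwt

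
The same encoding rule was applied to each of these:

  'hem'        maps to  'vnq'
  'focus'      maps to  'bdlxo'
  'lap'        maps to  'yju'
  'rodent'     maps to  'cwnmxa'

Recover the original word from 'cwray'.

The word is reversed, then every letter is shifted forward by 9.
Undoing it on cwray: shift back: c−9=t, w−9=n, r−9=i, a−9=r, y−9=p → tnirp; then reverse → print.

print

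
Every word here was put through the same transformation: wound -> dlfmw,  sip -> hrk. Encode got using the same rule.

Each pair mirrors across the alphabet (w↔d, o↔l, u↔f): positions sum to 25. Each letter is replaced by its mirror in the alphabet: a↔z, b↔y, c↔x, and so on (the Atbash cipher).
On got: g↔t, o↔l, t↔g.

tlg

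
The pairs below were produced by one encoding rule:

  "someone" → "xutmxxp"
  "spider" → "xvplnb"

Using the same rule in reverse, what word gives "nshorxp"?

In someone: s→x is +5, o→u is +6, m→t is +7, e→m is +8 — the shift increases by 1 each position. Letter i (0-indexed) is shifted by i+5, so successive shifts are 5, 6, 7, ….
Undoing it on nshorxp: n−5=i, s−6=m, h−7=a, o−8=g, r−9=i, x−10=n, p−11=e.

imagine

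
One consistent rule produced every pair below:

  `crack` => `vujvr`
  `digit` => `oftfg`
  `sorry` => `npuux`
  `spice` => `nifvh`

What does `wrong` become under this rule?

lupwt

c(2)→v(21) and r(17)→u(20) fit y≡19x+9 (mod 26); the inverse of 19 mod 26 is 11. Treating letters as 0–25, the rule is x ↦ 19x + 9 (mod 26).
On wrong: w(22)→19·22+9≡11=l; r(17)→19·17+9≡20=u; o(14)→19·14+9≡15=p; n(13)→19·13+9≡22=w; g(6)→19·6+9≡19=t (all mod 26).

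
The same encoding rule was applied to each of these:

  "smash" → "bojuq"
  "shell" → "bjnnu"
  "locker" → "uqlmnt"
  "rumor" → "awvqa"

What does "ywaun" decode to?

purse

Shifts by position in smash: pos 0: s→b (+9), pos 1: m→o (+2), pos 2: a→j (+9), pos 3: s→u (+2) — repeating every 2. A repeating key of period 2 is used — shifts +9, +2 over and over.
Reversing it on ywaun: y−9=p, w−2=u, a−9=r, u−2=s, n−9=e.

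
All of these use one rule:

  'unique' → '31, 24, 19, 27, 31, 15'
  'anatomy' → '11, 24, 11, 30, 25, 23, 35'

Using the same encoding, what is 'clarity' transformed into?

13, 22, 11, 28, 19, 30, 35

u is letter #21 and maps to 31: an offset of 10. The number is (letter's place in the alphabet, a=1) + 10.
For clarity: c=3→13, l=12→22, a=1→11, r=18→28, i=9→19, t=20→30, y=25→35.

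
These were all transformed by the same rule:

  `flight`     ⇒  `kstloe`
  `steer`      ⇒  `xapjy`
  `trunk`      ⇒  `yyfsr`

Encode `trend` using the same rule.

yypsk

Shifts by position in flight: pos 0: f→k (+5), pos 1: l→s (+7), pos 2: i→t (+11), pos 3: g→l (+5), pos 4: h→o (+7), pos 5: t→e (+11) — repeating every 3. It's a Vigenère-style cipher with numeric key [5,7,11]: position i shifts by key[i mod 3].
On trend: t+5=y, r+7=y, e+11=p, n+5=s, d+7=k.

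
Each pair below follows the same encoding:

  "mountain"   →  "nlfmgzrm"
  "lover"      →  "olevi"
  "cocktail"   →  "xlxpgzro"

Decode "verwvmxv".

evidence

Each pair mirrors across the alphabet (m↔n, o↔l, u↔f): positions sum to 25. Letters are reflected about the middle of the alphabet (position → 25−position): Atbash.
Undoing it on verwvmxv: v↔e, e↔v, r↔i, w↔d, v↔e, m↔n, x↔c, v↔e.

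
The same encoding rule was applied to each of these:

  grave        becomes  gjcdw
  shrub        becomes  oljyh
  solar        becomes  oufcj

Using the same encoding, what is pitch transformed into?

zqtml

g(6)→g(6) and r(17)→j(9) fit y≡5x+2 (mod 26); the inverse of 5 mod 26 is 21. This is an affine cipher: with a=0,…,z=25, each position x becomes (5x+2) mod 26.
Applying it to pitch: p(15)→5·15+2≡25=z; i(8)→5·8+2≡16=q; t(19)→5·19+2≡19=t; c(2)→5·2+2≡12=m; h(7)→5·7+2≡11=l (all mod 26).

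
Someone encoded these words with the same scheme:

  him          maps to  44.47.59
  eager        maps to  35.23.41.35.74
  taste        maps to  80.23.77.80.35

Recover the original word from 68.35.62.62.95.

h(#8)→44 and i(#9)→47: differences scale by 3, so n = 3·pos + 20. With a=1..z=26, the number is 3·pos + 20.
Decoding 68.35.62.62.95: 68→(68−20)÷3=16=p, 35→(35−20)÷3=5=e, 62→(62−20)÷3=14=n, 62→(62−20)÷3=14=n, 95→(95−20)÷3=25=y.

penny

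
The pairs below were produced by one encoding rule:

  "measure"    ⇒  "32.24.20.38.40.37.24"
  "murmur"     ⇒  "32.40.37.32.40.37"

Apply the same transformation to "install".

28.33.38.39.20.31.31

m is letter #13 and maps to 32: an offset of 19. The number is (letter's place in the alphabet, a=1) + 19.
For install: i=9→28, n=14→33, s=19→38, t=20→39, a=1→20, l=12→31, l=12→31.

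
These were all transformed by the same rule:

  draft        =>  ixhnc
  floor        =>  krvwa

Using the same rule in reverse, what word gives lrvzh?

In draft: d→i is +5, r→x is +6, a→h is +7, f→n is +8 — the shift increases by 1 each position. Letter i (0-indexed) is shifted by i+5, so successive shifts are 5, 6, 7, ….
Reversing it on lrvzh: l−5=g, r−6=l, v−7=o, z−8=r, h−9=y.

glory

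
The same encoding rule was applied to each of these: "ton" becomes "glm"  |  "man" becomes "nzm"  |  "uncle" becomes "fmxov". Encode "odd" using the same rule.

Each pair mirrors across the alphabet (t↔g, o↔l, n↔m): positions sum to 25. This is the alphabet-reversal cipher (Atbash): a becomes z, b becomes y, etc.
On odd: o↔l, d↔w, d↔w.

lww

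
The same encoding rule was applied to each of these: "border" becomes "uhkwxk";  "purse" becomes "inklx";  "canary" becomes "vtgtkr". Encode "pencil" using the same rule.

ixgvbe

Compare letters: b→u is +19, o→h is +19, r→k is +19 — a constant shift. It's a constant shift of +19 (ROT19).
For pencil: p+19=i, e+19=x, n+19=g, c+19=v, i+19=b, l+19=e.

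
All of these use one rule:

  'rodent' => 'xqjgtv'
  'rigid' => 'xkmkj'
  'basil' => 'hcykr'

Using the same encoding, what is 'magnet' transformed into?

Shifts by position in rodent: pos 0: r→x (+6), pos 1: o→q (+2), pos 2: d→j (+6), pos 3: e→g (+2) — repeating every 2. The shifts repeat in a cycle of length 2: positions 0,1,… shift by +6, +2, then the pattern repeats.
Applying it to magnet: m+6=s, a+2=c, g+6=m, n+2=p, e+6=k, t+2=v.

scmpkv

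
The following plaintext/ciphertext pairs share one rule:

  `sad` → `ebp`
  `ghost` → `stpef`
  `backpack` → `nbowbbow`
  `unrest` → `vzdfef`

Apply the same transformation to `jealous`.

vfbxpve

Vowels shift forward by 1 and consonants shift forward by 12.
Applying it to jealous: j(cons)+12=v, e(vowel)+1=f, a(vowel)+1=b, l(cons)+12=x, o(vowel)+1=p, u(vowel)+1=v, s(cons)+12=e.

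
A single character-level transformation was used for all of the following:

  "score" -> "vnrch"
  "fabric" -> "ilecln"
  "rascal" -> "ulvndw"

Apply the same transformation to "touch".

wzxnk

Shifts by position in score: pos 0: s→v (+3), pos 1: c→n (+11), pos 2: o→r (+3), pos 3: r→c (+11) — repeating every 2. The shifts repeat in a cycle of length 2: positions 0,1,… shift by +3, +11, then the pattern repeats.
On touch: t+3=w, o+11=z, u+3=x, c+11=n, h+3=k.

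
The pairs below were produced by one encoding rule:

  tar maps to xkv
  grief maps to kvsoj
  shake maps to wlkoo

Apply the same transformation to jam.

nkq

The shift depends on letter class: consonant t→x is +4, but vowel a→k is +10. The rule splits by letter class: vowels +10, consonants +4.
Applying it to jam: j(cons)+4=n, a(vowel)+10=k, m(cons)+4=q.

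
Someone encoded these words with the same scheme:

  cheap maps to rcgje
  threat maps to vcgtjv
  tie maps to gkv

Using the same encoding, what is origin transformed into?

The output letters match the input read backwards, each shifted +2: cheap reversed is paehc. Read the word backwards and shift each letter +2.
Applying it to origin: reverse → nigiro; then shift: n+2=p, i+2=k, g+2=i, i+2=k, r+2=t, o+2=q.

pkiktq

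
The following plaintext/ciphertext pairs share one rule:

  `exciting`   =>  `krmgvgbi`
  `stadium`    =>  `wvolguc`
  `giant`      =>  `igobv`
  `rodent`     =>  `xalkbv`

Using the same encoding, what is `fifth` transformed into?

jgjvh

e(4)→k(10) and x(23)→r(17) fit y≡25x+14 (mod 26); the inverse of 25 mod 26 is 25. This is an affine cipher: with a=0,…,z=25, each position x becomes (25x+14) mod 26.
Applying it to fifth: f(5)→25·5+14≡9=j; i(8)→25·8+14≡6=g; f(5)→25·5+14≡9=j; t(19)→25·19+14≡21=v; h(7)→25·7+14≡7=h (all mod 26).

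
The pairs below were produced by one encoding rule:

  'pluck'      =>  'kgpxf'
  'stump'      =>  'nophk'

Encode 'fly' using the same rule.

Every letter moves 21 places later in the alphabet, wrapping around z→a.
For fly: f+21=a, l+21=g, y+21=t.

agt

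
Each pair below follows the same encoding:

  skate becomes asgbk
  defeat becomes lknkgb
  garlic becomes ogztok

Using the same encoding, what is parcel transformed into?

xgzkkt

The shift depends on letter class: consonant s→a is +8, but vowel a→g is +6. Two shifts are in play — +6 for a/e/i/o/u, +8 for every other letter.
For parcel: p(cons)+8=x, a(vowel)+6=g, r(cons)+8=z, c(cons)+8=k, e(vowel)+6=k, l(cons)+8=t.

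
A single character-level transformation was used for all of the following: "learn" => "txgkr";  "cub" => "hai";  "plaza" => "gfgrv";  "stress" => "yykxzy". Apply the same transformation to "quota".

The output letters match the input read backwards, each shifted +6: learn reversed is nrael. Two steps: reverse the string, then apply a Caesar shift of +6.
Applying it to quota: reverse → atouq; then shift: a+6=g, t+6=z, o+6=u, u+6=a, q+6=w.

gzuaw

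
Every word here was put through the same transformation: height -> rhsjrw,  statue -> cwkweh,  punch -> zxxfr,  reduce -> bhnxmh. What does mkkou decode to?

chalk

A repeating key of period 2 is used — shifts +10, +3 over and over.
Reversing it on mkkou: m−10=c, k−3=h, k−10=a, o−3=l, u−10=k.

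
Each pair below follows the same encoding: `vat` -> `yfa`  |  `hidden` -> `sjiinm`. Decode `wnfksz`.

unfair

The output letters match the input read backwards, each shifted +5: vat reversed is tav. Read the word backwards and shift each letter +5.
Reversing it on wnfksz: shift back: w−5=r, n−5=i, f−5=a, k−5=f, s−5=n, z−5=u → riafnu; then reverse → unfair.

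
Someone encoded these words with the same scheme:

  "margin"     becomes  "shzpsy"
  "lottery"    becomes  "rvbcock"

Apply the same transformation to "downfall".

jvewplxy

Each letter shifts forward by (position + 6), i.e. 6, 7, 8, … — the shift grows by one for each successive letter.
For downfall: d+6=j, o+7=v, w+8=e, n+9=w, f+10=p, a+11=l, l+12=x, l+13=y.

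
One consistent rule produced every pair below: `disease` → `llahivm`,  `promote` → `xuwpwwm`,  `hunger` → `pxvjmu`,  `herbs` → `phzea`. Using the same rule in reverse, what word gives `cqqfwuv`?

The shifts repeat in a cycle of length 2: positions 0,1,… shift by +8, +3, then the pattern repeats.
Reversing it on cqqfwuv: c−8=u, q−3=n, q−8=i, f−3=c, w−8=o, u−3=r, v−8=n.

unicorn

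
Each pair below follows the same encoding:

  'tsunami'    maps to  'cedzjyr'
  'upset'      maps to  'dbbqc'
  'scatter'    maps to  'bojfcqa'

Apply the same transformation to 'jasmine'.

Shifts by position in tsunami: pos 0: t→c (+9), pos 1: s→e (+12), pos 2: u→d (+9), pos 3: n→z (+12) — repeating every 2. The shifts repeat in a cycle of length 2: positions 0,1,… shift by +9, +12, then the pattern repeats.
On jasmine: j+9=s, a+12=m, s+9=b, m+12=y, i+9=r, n+12=z, e+9=n.

smbyrzn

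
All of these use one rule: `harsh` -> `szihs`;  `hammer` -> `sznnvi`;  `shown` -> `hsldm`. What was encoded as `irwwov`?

Each pair mirrors across the alphabet (h↔s, a↔z, r↔i): positions sum to 25. This is the alphabet-reversal cipher (Atbash): a becomes z, b becomes y, etc.
Reversing it on irwwov: i↔r, r↔i, w↔d, w↔d, o↔l, v↔e.

riddle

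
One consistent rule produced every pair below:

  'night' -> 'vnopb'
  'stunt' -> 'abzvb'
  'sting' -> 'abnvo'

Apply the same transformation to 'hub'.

The shift depends on letter class: consonant n→v is +8, but vowel i→n is +5. The rule splits by letter class: vowels +5, consonants +8.
Applying it to hub: h(cons)+8=p, u(vowel)+5=z, b(cons)+8=j.

pzj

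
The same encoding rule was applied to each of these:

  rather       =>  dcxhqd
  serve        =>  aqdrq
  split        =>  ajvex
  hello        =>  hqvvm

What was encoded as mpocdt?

onward

This is an affine cipher: with a=0,…,z=25, each position x becomes (23x+2) mod 26.
Decoding mpocdt: m(12)→17·(12−2)≡14=o; p(15)→17·(15−2)≡13=n; o(14)→17·(14−2)≡22=w; c(2)→17·(2−2)≡0=a; d(3)→17·(3−2)≡17=r; t(19)→17·(19−2)≡3=d (all mod 26).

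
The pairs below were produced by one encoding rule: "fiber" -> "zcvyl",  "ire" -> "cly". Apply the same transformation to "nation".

Compare letters: f→z is +20, i→c is +20, b→v is +20 — a constant shift. Every letter moves 20 places later in the alphabet, wrapping around z→a.
On nation: n+20=h, a+20=u, t+20=n, i+20=c, o+20=i, n+20=h.

huncih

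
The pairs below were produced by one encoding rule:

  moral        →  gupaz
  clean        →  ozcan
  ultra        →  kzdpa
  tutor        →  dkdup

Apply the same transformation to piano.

beanu

m(12)→g(6) and o(14)→u(20) fit y≡7x+0 (mod 26); the inverse of 7 mod 26 is 15. Each letter's alphabet position (a=0..z=25) is mapped through 7·x+0 mod 26 — an affine cipher.
For piano: p(15)→7·15+0≡1=b; i(8)→7·8+0≡4=e; a(0)→7·0+0≡0=a; n(13)→7·13+0≡13=n; o(14)→7·14+0≡20=u (all mod 26).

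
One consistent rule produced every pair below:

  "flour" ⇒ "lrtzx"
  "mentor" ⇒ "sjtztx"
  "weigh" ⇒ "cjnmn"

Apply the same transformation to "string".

The shift depends on letter class: consonant f→l is +6, but vowel o→t is +5. Vowels shift forward by 5 and consonants shift forward by 6.
Applying it to string: s(cons)+6=y, t(cons)+6=z, r(cons)+6=x, i(vowel)+5=n, n(cons)+6=t, g(cons)+6=m.

yzxntm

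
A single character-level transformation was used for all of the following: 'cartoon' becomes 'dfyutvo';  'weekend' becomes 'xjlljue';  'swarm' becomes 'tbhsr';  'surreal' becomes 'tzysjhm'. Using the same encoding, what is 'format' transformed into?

gtynfa

Shifts by position in cartoon: pos 0: c→d (+1), pos 1: a→f (+5), pos 2: r→y (+7), pos 3: t→u (+1), pos 4: o→t (+5), pos 5: o→v (+7) — repeating every 3. It's a Vigenère-style cipher with numeric key [1,5,7]: position i shifts by key[i mod 3].
For format: f+1=g, o+5=t, r+7=y, m+1=n, a+5=f, t+7=a.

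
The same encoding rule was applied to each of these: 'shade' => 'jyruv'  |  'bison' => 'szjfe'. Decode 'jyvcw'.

Compare letters: s→j is +17, h→y is +17, a→r is +17 — a constant shift. Each letter is shifted forward by 17 in the alphabet (a Caesar shift of +17).
Reversing it on jyvcw: j−17=s, y−17=h, v−17=e, c−17=l, w−17=f.

shelf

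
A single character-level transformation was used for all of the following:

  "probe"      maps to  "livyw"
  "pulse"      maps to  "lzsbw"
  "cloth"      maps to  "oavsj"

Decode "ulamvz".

soften

The output letters match the input read backwards, each shifted +7: probe reversed is eborp. Two steps: reverse the string, then apply a Caesar shift of +7.
Undoing it on ulamvz: shift back: u−7=n, l−7=e, a−7=t, m−7=f, v−7=o, z−7=s → netfos; then reverse → soften.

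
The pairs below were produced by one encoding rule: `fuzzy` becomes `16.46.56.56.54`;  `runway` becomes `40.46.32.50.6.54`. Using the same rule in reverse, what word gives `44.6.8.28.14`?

table

f(#6)→16 and u(#21)→46: differences scale by 2, so n = 2·pos + 4. Each letter becomes 2×(its alphabet position, a=1..z=26) + 4.
Undoing it on 44.6.8.28.14: 44→(44−4)÷2=20=t, 6→(6−4)÷2=1=a, 8→(8−4)÷2=2=b, 28→(28−4)÷2=12=l, 14→(14−4)÷2=5=e.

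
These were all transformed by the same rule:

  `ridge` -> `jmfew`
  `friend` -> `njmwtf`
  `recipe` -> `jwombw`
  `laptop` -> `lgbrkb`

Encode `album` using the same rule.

glxic

This is an affine cipher: with a=0,…,z=25, each position x becomes (17x+6) mod 26.
On album: a(0)→17·0+6≡6=g; l(11)→17·11+6≡11=l; b(1)→17·1+6≡23=x; u(20)→17·20+6≡8=i; m(12)→17·12+6≡2=c (all mod 26).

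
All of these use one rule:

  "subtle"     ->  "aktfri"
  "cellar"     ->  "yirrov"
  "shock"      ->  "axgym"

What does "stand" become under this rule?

afobd

s(18)→a(0) and u(20)→k(10) fit y≡5x+14 (mod 26); the inverse of 5 mod 26 is 21. This is an affine cipher: with a=0,…,z=25, each position x becomes (5x+14) mod 26.
On stand: s(18)→5·18+14≡0=a; t(19)→5·19+14≡5=f; a(0)→5·0+14≡14=o; n(13)→5·13+14≡1=b; d(3)→5·3+14≡3=d (all mod 26).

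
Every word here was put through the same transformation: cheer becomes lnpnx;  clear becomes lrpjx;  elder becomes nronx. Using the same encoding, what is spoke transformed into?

It's a Vigenère-style cipher with numeric key [9,6,11]: position i shifts by key[i mod 3].
For spoke: s+9=b, p+6=v, o+11=z, k+9=t, e+6=k.

bvztk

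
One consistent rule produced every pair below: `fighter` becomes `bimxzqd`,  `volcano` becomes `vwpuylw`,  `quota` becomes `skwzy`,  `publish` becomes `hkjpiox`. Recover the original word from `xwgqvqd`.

however

This is an affine cipher: with a=0,…,z=25, each position x becomes (11x+24) mod 26.
Undoing it on xwgqvqd: x(23)→19·(23−24)≡7=h; w(22)→19·(22−24)≡14=o; g(6)→19·(6−24)≡22=w; q(16)→19·(16−24)≡4=e; v(21)→19·(21−24)≡21=v; q(16)→19·(16−24)≡4=e; d(3)→19·(3−24)≡17=r (all mod 26).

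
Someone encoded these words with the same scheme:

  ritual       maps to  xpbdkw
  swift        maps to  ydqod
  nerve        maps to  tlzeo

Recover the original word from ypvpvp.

single

In ritual: r→x is +6, i→p is +7, t→b is +8, u→d is +9 — the shift increases by 1 each position. The shift increases by 1 at each position, starting from +6: 6, 7, 8, ….
Undoing it on ypvpvp: y−6=s, p−7=i, v−8=n, p−9=g, v−10=l, p−11=e.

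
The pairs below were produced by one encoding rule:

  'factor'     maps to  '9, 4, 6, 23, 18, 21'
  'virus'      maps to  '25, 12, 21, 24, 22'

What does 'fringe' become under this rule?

Letters become their 1-based position plus 3 (so a→4, b→5, …).
Applying it to fringe: f=6→9, r=18→21, i=9→12, n=14→17, g=7→10, e=5→8.

9, 21, 12, 17, 10, 8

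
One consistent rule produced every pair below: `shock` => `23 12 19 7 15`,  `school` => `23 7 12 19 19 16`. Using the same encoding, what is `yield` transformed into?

Letters become their 1-based position plus 4 (so a→5, b→6, …).
Applying it to yield: y=25→29, i=9→13, e=5→9, l=12→16, d=4→8.

29 13 9 16 8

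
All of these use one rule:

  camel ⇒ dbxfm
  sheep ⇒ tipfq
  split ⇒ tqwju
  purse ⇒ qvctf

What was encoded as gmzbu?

float

The shifts repeat in a cycle of length 3: positions 0,1,… shift by +1, +1, +11, then the pattern repeats.
Reversing it on gmzbu: g−1=f, m−1=l, z−11=o, b−1=a, u−1=t.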